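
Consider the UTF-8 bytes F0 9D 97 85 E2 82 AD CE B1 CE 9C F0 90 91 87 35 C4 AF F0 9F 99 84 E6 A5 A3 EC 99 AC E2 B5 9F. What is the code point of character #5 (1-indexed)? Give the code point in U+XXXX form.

Offset 0: leading byte 0xF0 = 11110000 → 4-byte char #1 = F0 9D 97 85.
Offset 4: leading byte 0xE2 = 11100010 → 3-byte char #2 = E2 82 AD.
Offset 7: leading byte 0xCE = 11001110 → 2-byte char #3 = CE B1.
Offset 9: leading byte 0xCE = 11001110 → 2-byte char #4 = CE 9C.
Offset 11: leading byte 0xF0 = 11110000 → 4-byte char #5 = F0 90 91 87.
Leading byte 0xF0 = 11110000 matches 11110xxx → 4-byte sequence.
Byte 1: 0xF0 = 11110000, payload 000 (3 bits).
Byte 2: 0x90 = 10010000 (10xxxxxx ✓), payload 010000.
Byte 3: 0x91 = 10010001 (10xxxxxx ✓), payload 010001.
Byte 4: 0x87 = 10000111 (10xxxxxx ✓), payload 000111.
Concatenate: 000010000010001000111 = 0x10447 (21 bits → U+10447).

U+10447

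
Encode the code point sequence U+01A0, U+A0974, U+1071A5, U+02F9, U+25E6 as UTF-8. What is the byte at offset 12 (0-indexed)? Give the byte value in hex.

0xE2

U+01A0 → 2-byte form C6 A0 at offsets 0–1.
U+A0974 → 4-byte form F2 A0 A5 B4 at offsets 2–5.
U+1071A5 → 4-byte form F4 87 86 A5 at offsets 6–9.
U+02F9 → 2-byte form CB B9 at offsets 10–11.
U+25E6 → 3-byte form E2 97 A6 at offsets 12–14.
Offset 12 falls in char 5's range; it's byte 1 of E2 97 A6 = 0xE2.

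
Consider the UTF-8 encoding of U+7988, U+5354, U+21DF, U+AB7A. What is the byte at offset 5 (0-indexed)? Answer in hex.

0x94

U+7988 → 3-byte form E7 A6 88 at offsets 0–2.
U+5354 → 3-byte form E5 8D 94 at offsets 3–5.
Offset 5 falls in char 2's range; it's byte 3 of E5 8D 94 = 0x94.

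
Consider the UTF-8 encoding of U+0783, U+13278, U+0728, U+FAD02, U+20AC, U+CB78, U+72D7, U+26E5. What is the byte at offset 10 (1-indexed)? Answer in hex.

1-indexed offset 10 is 0-indexed offset 9.
U+0783 → 2-byte form DE 83 at offsets 0–1.
U+13278 → 4-byte form F0 93 89 B8 at offsets 2–5.
U+0728 → 2-byte form DC A8 at offsets 6–7.
U+FAD02 → 4-byte form F3 BA B4 82 at offsets 8–11.
Offset 9 falls in char 4's range; it's byte 2 of F3 BA B4 82 = 0xBA.

0xBA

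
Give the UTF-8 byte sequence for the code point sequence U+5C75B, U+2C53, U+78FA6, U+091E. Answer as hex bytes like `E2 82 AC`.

F1 9C 9D 9B E2 B1 93 F1 B8 BE A6 E0 A4 9E

U+5C75B: 4-byte form → F1 9C 9D 9B.
U+2C53: 3-byte form → E2 B1 93.
U+78FA6: 4-byte form → F1 B8 BE A6.
U+091E: 3-byte form → E0 A4 9E.
Concatenated (14 bytes): F1 9C 9D 9B E2 B1 93 F1 B8 BE A6 E0 A4 9E.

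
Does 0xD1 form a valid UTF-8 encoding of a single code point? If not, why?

invalid (sequence truncated)

Leading byte 0xD1 = 11010001 → 2-byte form, but only 1 byte is present.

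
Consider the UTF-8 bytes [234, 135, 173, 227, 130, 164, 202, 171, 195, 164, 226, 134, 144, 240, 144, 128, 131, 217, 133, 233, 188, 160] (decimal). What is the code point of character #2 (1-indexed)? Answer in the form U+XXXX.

Offset 0: leading byte 0xEA = 11101010 → 3-byte char #1 = EA 87 AD.
Offset 3: leading byte 0xE3 = 11100011 → 3-byte char #2 = E3 82 A4.
Leading byte 0xE3 = 11100011 matches 1110xxxx → 3-byte sequence.
Byte 1: 0xE3 = 11100011, payload 0011 (4 bits).
Byte 2: 0x82 = 10000010 (10xxxxxx ✓), payload 000010.
Byte 3: 0xA4 = 10100100 (10xxxxxx ✓), payload 100100.
Concatenate: 0011000010100100 = 0x30A4 (16 bits → U+30A4).

U+30A4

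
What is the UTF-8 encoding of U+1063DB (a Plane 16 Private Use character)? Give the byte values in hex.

U+1063DB = 0x1063DB = 1074139 decimal. In range U+10000–U+10FFFF → 4-byte form: 11110xxx 10xxxxxx 10xxxxxx 10xxxxxx.
Binary (21 bits): 100000110001111011011.
Split 3+6+6+6: 100 | 000110 | 001111 | 011011.
Byte 1: 11110100 = 0xF4.
Byte 2: 10000110 = 0x86.
Byte 3: 10001111 = 0x8F.
Byte 4: 10011011 = 0x9B.

F4 86 8F 9B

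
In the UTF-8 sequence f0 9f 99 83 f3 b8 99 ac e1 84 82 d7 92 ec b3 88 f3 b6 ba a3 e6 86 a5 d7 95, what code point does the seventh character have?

U+61A5

Offset 0: leading byte 0xF0 = 11110000 → 4-byte char #1 = F0 9F 99 83.
Offset 4: leading byte 0xF3 = 11110011 → 4-byte char #2 = F3 B8 99 AC.
Offset 8: leading byte 0xE1 = 11100001 → 3-byte char #3 = E1 84 82.
Offset 11: leading byte 0xD7 = 11010111 → 2-byte char #4 = D7 92.
Offset 13: leading byte 0xEC = 11101100 → 3-byte char #5 = EC B3 88.
Offset 16: leading byte 0xF3 = 11110011 → 4-byte char #6 = F3 B6 BA A3.
Offset 20: leading byte 0xE6 = 11100110 → 3-byte char #7 = E6 86 A5.
Leading byte 0xE6 = 11100110 matches 1110xxxx → 3-byte sequence.
Byte 1: 0xE6 = 11100110, payload 0110 (4 bits).
Byte 2: 0x86 = 10000110 (10xxxxxx ✓), payload 000110.
Byte 3: 0xA5 = 10100101 (10xxxxxx ✓), payload 100101.
Concatenate: 0110000110100101 = 0x61A5 (16 bits → U+61A5).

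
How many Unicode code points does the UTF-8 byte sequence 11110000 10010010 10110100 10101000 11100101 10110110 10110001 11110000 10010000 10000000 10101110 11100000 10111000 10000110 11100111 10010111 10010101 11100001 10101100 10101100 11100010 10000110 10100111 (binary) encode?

Byte at offset 0: 0xF0 = 11110000 → 4-byte char (#1). Advance 4.
Byte at offset 4: 0xE5 = 11100101 → 3-byte char (#2). Advance 3.
Byte at offset 7: 0xF0 = 11110000 → 4-byte char (#3). Advance 4.
Byte at offset 11: 0xE0 = 11100000 → 3-byte char (#4). Advance 3.
Byte at offset 14: 0xE7 = 11100111 → 3-byte char (#5). Advance 3.
Byte at offset 17: 0xE1 = 11100001 → 3-byte char (#6). Advance 3.
Byte at offset 20: 0xE2 = 11100010 → 3-byte char (#7). Advance 3.
Reached end at offset 23 after 7 code points.

7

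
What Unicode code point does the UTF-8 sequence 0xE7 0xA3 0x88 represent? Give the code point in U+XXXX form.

U+78C8

Leading byte 0xE7 = 11100111 matches 1110xxxx → 3-byte sequence.
Byte 1: 0xE7 = 11100111, payload 0111 (4 bits).
Byte 2: 0xA3 = 10100011 (10xxxxxx ✓), payload 100011.
Byte 3: 0x88 = 10001000 (10xxxxxx ✓), payload 001000.
Concatenate: 0111100011001000 = 0x78C8 (16 bits → U+78C8).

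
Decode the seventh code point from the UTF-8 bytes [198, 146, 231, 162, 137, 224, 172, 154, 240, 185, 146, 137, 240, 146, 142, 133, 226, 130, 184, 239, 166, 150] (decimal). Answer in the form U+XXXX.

U+F996

Offset 0: leading byte 0xC6 = 11000110 → 2-byte char #1 = C6 92.
Offset 2: leading byte 0xE7 = 11100111 → 3-byte char #2 = E7 A2 89.
Offset 5: leading byte 0xE0 = 11100000 → 3-byte char #3 = E0 AC 9A.
Offset 8: leading byte 0xF0 = 11110000 → 4-byte char #4 = F0 B9 92 89.
Offset 12: leading byte 0xF0 = 11110000 → 4-byte char #5 = F0 92 8E 85.
Offset 16: leading byte 0xE2 = 11100010 → 3-byte char #6 = E2 82 B8.
Offset 19: leading byte 0xEF = 11101111 → 3-byte char #7 = EF A6 96.
Leading byte 0xEF = 11101111 matches 1110xxxx → 3-byte sequence.
Byte 1: 0xEF = 11101111, payload 1111 (4 bits).
Byte 2: 0xA6 = 10100110 (10xxxxxx ✓), payload 100110.
Byte 3: 0x96 = 10010110 (10xxxxxx ✓), payload 010110.
Concatenate: 1111100110010110 = 0xF996 (16 bits → U+F996).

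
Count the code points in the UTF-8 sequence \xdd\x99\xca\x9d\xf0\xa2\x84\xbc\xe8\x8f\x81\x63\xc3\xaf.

Byte at offset 0: 0xDD = 11011101 → 2-byte char (#1). Advance 2.
Byte at offset 2: 0xCA = 11001010 → 2-byte char (#2). Advance 2.
Byte at offset 4: 0xF0 = 11110000 → 4-byte char (#3). Advance 4.
Byte at offset 8: 0xE8 = 11101000 → 3-byte char (#4). Advance 3.
Byte at offset 11: 0x63 = 01100011 → 1-byte char (#5). Advance 1.
Byte at offset 12: 0xC3 = 11000011 → 2-byte char (#6). Advance 2.
Reached end at offset 14 after 6 code points.

6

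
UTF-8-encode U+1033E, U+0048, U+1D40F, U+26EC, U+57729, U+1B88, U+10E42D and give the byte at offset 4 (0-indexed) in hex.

U+1033E → 4-byte form F0 90 8C BE at offsets 0–3.
U+0048 → 1-byte form 48 at offsets 4–4.
Offset 4 falls in char 2's range; it's byte 1 of 48 = 0x48.

0x48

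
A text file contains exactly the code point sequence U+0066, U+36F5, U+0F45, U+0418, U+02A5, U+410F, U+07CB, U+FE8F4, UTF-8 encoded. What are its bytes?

U+0066: 1-byte form → 66.
U+36F5: 3-byte form → E3 9B B5.
U+0F45: 3-byte form → E0 BD 85.
U+0418: 2-byte form → D0 98.
U+02A5: 2-byte form → CA A5.
U+410F: 3-byte form → E4 84 8F.
U+07CB: 2-byte form → DF 8B.
U+FE8F4: 4-byte form → F3 BE A3 B4.
Concatenated (20 bytes): 66 E3 9B B5 E0 BD 85 D0 98 CA A5 E4 84 8F DF 8B F3 BE A3 B4.

66 E3 9B B5 E0 BD 85 D0 98 CA A5 E4 84 8F DF 8B F3 BE A3 B4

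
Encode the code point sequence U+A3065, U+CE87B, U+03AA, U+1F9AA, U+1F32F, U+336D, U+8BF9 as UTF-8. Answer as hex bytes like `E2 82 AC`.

U+A3065: 4-byte form → F2 A3 81 A5.
U+CE87B: 4-byte form → F3 8E A1 BB.
U+03AA: 2-byte form → CE AA.
U+1F9AA: 4-byte form → F0 9F A6 AA.
U+1F32F: 4-byte form → F0 9F 8C AF.
U+336D: 3-byte form → E3 8D AD.
U+8BF9: 3-byte form → E8 AF B9.
Concatenated (24 bytes): F2 A3 81 A5 F3 8E A1 BB CE AA F0 9F A6 AA F0 9F 8C AF E3 8D AD E8 AF B9.

F2 A3 81 A5 F3 8E A1 BB CE AA F0 9F A6 AA F0 9F 8C AF E3 8D AD E8 AF B9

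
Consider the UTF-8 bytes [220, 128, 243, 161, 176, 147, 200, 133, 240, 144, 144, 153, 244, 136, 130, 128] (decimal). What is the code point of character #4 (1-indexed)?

U+10419

Offset 0: leading byte 0xDC = 11011100 → 2-byte char #1 = DC 80.
Offset 2: leading byte 0xF3 = 11110011 → 4-byte char #2 = F3 A1 B0 93.
Offset 6: leading byte 0xC8 = 11001000 → 2-byte char #3 = C8 85.
Offset 8: leading byte 0xF0 = 11110000 → 4-byte char #4 = F0 90 90 99.
Leading byte 0xF0 = 11110000 matches 11110xxx → 4-byte sequence.
Byte 1: 0xF0 = 11110000, payload 000 (3 bits).
Byte 2: 0x90 = 10010000 (10xxxxxx ✓), payload 010000.
Byte 3: 0x90 = 10010000 (10xxxxxx ✓), payload 010000.
Byte 4: 0x99 = 10011001 (10xxxxxx ✓), payload 011001.
Concatenate: 000010000010000011001 = 0x10419 (21 bits → U+10419).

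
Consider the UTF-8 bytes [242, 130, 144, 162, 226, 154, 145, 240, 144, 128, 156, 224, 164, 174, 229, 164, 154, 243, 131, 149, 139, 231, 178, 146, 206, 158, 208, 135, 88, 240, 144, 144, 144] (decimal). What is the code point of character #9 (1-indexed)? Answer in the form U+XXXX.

U+0407

Offset 0: leading byte 0xF2 = 11110010 → 4-byte char #1 = F2 82 90 A2.
Offset 4: leading byte 0xE2 = 11100010 → 3-byte char #2 = E2 9A 91.
Offset 7: leading byte 0xF0 = 11110000 → 4-byte char #3 = F0 90 80 9C.
Offset 11: leading byte 0xE0 = 11100000 → 3-byte char #4 = E0 A4 AE.
Offset 14: leading byte 0xE5 = 11100101 → 3-byte char #5 = E5 A4 9A.
Offset 17: leading byte 0xF3 = 11110011 → 4-byte char #6 = F3 83 95 8B.
Offset 21: leading byte 0xE7 = 11100111 → 3-byte char #7 = E7 B2 92.
Offset 24: leading byte 0xCE = 11001110 → 2-byte char #8 = CE 9E.
Offset 26: leading byte 0xD0 = 11010000 → 2-byte char #9 = D0 87.
Leading byte 0xD0 = 11010000 matches 110xxxxx → 2-byte sequence.
Byte 1: 0xD0 = 11010000, payload 10000 (5 bits).
Byte 2: 0x87 = 10000111 (10xxxxxx ✓), payload 000111.
Concatenate: 10000000111 = 0x407 (11 bits → U+0407).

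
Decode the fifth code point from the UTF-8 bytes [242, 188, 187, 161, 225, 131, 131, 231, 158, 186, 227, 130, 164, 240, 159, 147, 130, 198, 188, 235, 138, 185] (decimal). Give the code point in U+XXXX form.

Offset 0: leading byte 0xF2 = 11110010 → 4-byte char #1 = F2 BC BB A1.
Offset 4: leading byte 0xE1 = 11100001 → 3-byte char #2 = E1 83 83.
Offset 7: leading byte 0xE7 = 11100111 → 3-byte char #3 = E7 9E BA.
Offset 10: leading byte 0xE3 = 11100011 → 3-byte char #4 = E3 82 A4.
Offset 13: leading byte 0xF0 = 11110000 → 4-byte char #5 = F0 9F 93 82.
Leading byte 0xF0 = 11110000 matches 11110xxx → 4-byte sequence.
Byte 1: 0xF0 = 11110000, payload 000 (3 bits).
Byte 2: 0x9F = 10011111 (10xxxxxx ✓), payload 011111.
Byte 3: 0x93 = 10010011 (10xxxxxx ✓), payload 010011.
Byte 4: 0x82 = 10000010 (10xxxxxx ✓), payload 000010.
Concatenate: 000011111010011000010 = 0x1F4C2 (21 bits → U+1F4C2).

U+1F4C2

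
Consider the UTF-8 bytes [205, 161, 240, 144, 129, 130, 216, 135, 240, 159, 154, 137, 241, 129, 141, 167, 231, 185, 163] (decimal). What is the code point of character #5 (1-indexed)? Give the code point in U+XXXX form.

U+41367

Offset 0: leading byte 0xCD = 11001101 → 2-byte char #1 = CD A1.
Offset 2: leading byte 0xF0 = 11110000 → 4-byte char #2 = F0 90 81 82.
Offset 6: leading byte 0xD8 = 11011000 → 2-byte char #3 = D8 87.
Offset 8: leading byte 0xF0 = 11110000 → 4-byte char #4 = F0 9F 9A 89.
Offset 12: leading byte 0xF1 = 11110001 → 4-byte char #5 = F1 81 8D A7.
Leading byte 0xF1 = 11110001 matches 11110xxx → 4-byte sequence.
Byte 1: 0xF1 = 11110001, payload 001 (3 bits).
Byte 2: 0x81 = 10000001 (10xxxxxx ✓), payload 000001.
Byte 3: 0x8D = 10001101 (10xxxxxx ✓), payload 001101.
Byte 4: 0xA7 = 10100111 (10xxxxxx ✓), payload 100111.
Concatenate: 001000001001101100111 = 0x41367 (21 bits → U+41367).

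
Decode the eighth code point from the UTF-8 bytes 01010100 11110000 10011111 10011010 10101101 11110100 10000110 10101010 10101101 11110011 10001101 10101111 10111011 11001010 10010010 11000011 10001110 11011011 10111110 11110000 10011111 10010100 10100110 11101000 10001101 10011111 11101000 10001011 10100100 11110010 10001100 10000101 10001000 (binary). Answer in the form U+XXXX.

U+1F526

Offset 0: leading byte 0x54 = 01010100 → 1-byte char #1 = 54.
Offset 1: leading byte 0xF0 = 11110000 → 4-byte char #2 = F0 9F 9A AD.
Offset 5: leading byte 0xF4 = 11110100 → 4-byte char #3 = F4 86 AA AD.
Offset 9: leading byte 0xF3 = 11110011 → 4-byte char #4 = F3 8D AF BB.
Offset 13: leading byte 0xCA = 11001010 → 2-byte char #5 = CA 92.
Offset 15: leading byte 0xC3 = 11000011 → 2-byte char #6 = C3 8E.
Offset 17: leading byte 0xDB = 11011011 → 2-byte char #7 = DB BE.
Offset 19: leading byte 0xF0 = 11110000 → 4-byte char #8 = F0 9F 94 A6.
Leading byte 0xF0 = 11110000 matches 11110xxx → 4-byte sequence.
Byte 1: 0xF0 = 11110000, payload 000 (3 bits).
Byte 2: 0x9F = 10011111 (10xxxxxx ✓), payload 011111.
Byte 3: 0x94 = 10010100 (10xxxxxx ✓), payload 010100.
Byte 4: 0xA6 = 10100110 (10xxxxxx ✓), payload 100110.
Concatenate: 000011111010100100110 = 0x1F526 (21 bits → U+1F526).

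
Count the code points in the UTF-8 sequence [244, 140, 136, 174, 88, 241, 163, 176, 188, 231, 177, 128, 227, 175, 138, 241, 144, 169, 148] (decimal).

6

Byte at offset 0: 0xF4 = 11110100 → 4-byte char (#1). Advance 4.
Byte at offset 4: 0x58 = 01011000 → 1-byte char (#2). Advance 1.
Byte at offset 5: 0xF1 = 11110001 → 4-byte char (#3). Advance 4.
Byte at offset 9: 0xE7 = 11100111 → 3-byte char (#4). Advance 3.
Byte at offset 12: 0xE3 = 11100011 → 3-byte char (#5). Advance 3.
Byte at offset 15: 0xF1 = 11110001 → 4-byte char (#6). Advance 4.
Reached end at offset 19 after 6 code points.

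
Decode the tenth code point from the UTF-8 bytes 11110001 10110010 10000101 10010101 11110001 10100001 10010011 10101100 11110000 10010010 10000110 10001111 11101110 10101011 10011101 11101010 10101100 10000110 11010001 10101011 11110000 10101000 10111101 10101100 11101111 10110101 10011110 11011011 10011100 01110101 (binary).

U+0075

Offset 0: leading byte 0xF1 = 11110001 → 4-byte char #1 = F1 B2 85 95.
Offset 4: leading byte 0xF1 = 11110001 → 4-byte char #2 = F1 A1 93 AC.
Offset 8: leading byte 0xF0 = 11110000 → 4-byte char #3 = F0 92 86 8F.
Offset 12: leading byte 0xEE = 11101110 → 3-byte char #4 = EE AB 9D.
Offset 15: leading byte 0xEA = 11101010 → 3-byte char #5 = EA AC 86.
Offset 18: leading byte 0xD1 = 11010001 → 2-byte char #6 = D1 AB.
Offset 20: leading byte 0xF0 = 11110000 → 4-byte char #7 = F0 A8 BD AC.
Offset 24: leading byte 0xEF = 11101111 → 3-byte char #8 = EF B5 9E.
Offset 27: leading byte 0xDB = 11011011 → 2-byte char #9 = DB 9C.
Offset 29: leading byte 0x75 = 01110101 → 1-byte char #10 = 75.
Leading byte 0x75 = 01110101 matches 0xxxxxxx → 1-byte sequence.
Byte 1: 0x75 = 01110101, payload 1110101 (7 bits).
Concatenate: 1110101 = 0x75 (7 bits → U+0075).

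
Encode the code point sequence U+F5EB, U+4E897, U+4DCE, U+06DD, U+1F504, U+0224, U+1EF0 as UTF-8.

U+F5EB: 3-byte form → EF 97 AB.
U+4E897: 4-byte form → F1 8E A2 97.
U+4DCE: 3-byte form → E4 B7 8E.
U+06DD: 2-byte form → DB 9D.
U+1F504: 4-byte form → F0 9F 94 84.
U+0224: 2-byte form → C8 A4.
U+1EF0: 3-byte form → E1 BB B0.
Concatenated (21 bytes): EF 97 AB F1 8E A2 97 E4 B7 8E DB 9D F0 9F 94 84 C8 A4 E1 BB B0.

EF 97 AB F1 8E A2 97 E4 B7 8E DB 9D F0 9F 94 84 C8 A4 E1 BB B0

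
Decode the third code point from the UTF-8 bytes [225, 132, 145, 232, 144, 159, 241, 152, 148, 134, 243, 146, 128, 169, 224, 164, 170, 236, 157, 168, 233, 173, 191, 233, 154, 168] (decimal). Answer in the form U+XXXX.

U+58506

Offset 0: leading byte 0xE1 = 11100001 → 3-byte char #1 = E1 84 91.
Offset 3: leading byte 0xE8 = 11101000 → 3-byte char #2 = E8 90 9F.
Offset 6: leading byte 0xF1 = 11110001 → 4-byte char #3 = F1 98 94 86.
Leading byte 0xF1 = 11110001 matches 11110xxx → 4-byte sequence.
Byte 1: 0xF1 = 11110001, payload 001 (3 bits).
Byte 2: 0x98 = 10011000 (10xxxxxx ✓), payload 011000.
Byte 3: 0x94 = 10010100 (10xxxxxx ✓), payload 010100.
Byte 4: 0x86 = 10000110 (10xxxxxx ✓), payload 000110.
Concatenate: 001011000010100000110 = 0x58506 (21 bits → U+58506).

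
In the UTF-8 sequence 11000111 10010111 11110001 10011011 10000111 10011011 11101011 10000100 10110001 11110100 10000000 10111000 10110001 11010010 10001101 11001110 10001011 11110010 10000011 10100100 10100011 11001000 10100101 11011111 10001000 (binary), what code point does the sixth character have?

Offset 0: leading byte 0xC7 = 11000111 → 2-byte char #1 = C7 97.
Offset 2: leading byte 0xF1 = 11110001 → 4-byte char #2 = F1 9B 87 9B.
Offset 6: leading byte 0xEB = 11101011 → 3-byte char #3 = EB 84 B1.
Offset 9: leading byte 0xF4 = 11110100 → 4-byte char #4 = F4 80 B8 B1.
Offset 13: leading byte 0xD2 = 11010010 → 2-byte char #5 = D2 8D.
Offset 15: leading byte 0xCE = 11001110 → 2-byte char #6 = CE 8B.
Leading byte 0xCE = 11001110 matches 110xxxxx → 2-byte sequence.
Byte 1: 0xCE = 11001110, payload 01110 (5 bits).
Byte 2: 0x8B = 10001011 (10xxxxxx ✓), payload 001011.
Concatenate: 01110001011 = 0x38B (11 bits → U+038B).

U+038B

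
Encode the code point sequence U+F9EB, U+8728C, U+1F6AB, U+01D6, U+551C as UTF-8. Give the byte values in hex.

EF A7 AB F2 87 8A 8C F0 9F 9A AB C7 96 E5 94 9C

U+F9EB: 3-byte form → EF A7 AB.
U+8728C: 4-byte form → F2 87 8A 8C.
U+1F6AB: 4-byte form → F0 9F 9A AB.
U+01D6: 2-byte form → C7 96.
U+551C: 3-byte form → E5 94 9C.
Concatenated (16 bytes): EF A7 AB F2 87 8A 8C F0 9F 9A AB C7 96 E5 94 9C.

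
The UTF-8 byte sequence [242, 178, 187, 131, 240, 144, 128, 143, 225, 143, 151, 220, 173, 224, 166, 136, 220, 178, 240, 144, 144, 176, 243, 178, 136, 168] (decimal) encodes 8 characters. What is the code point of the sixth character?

Offset 0: leading byte 0xF2 = 11110010 → 4-byte char #1 = F2 B2 BB 83.
Offset 4: leading byte 0xF0 = 11110000 → 4-byte char #2 = F0 90 80 8F.
Offset 8: leading byte 0xE1 = 11100001 → 3-byte char #3 = E1 8F 97.
Offset 11: leading byte 0xDC = 11011100 → 2-byte char #4 = DC AD.
Offset 13: leading byte 0xE0 = 11100000 → 3-byte char #5 = E0 A6 88.
Offset 16: leading byte 0xDC = 11011100 → 2-byte char #6 = DC B2.
Leading byte 0xDC = 11011100 matches 110xxxxx → 2-byte sequence.
Byte 1: 0xDC = 11011100, payload 11100 (5 bits).
Byte 2: 0xB2 = 10110010 (10xxxxxx ✓), payload 110010.
Concatenate: 11100110010 = 0x732 (11 bits → U+0732).

U+0732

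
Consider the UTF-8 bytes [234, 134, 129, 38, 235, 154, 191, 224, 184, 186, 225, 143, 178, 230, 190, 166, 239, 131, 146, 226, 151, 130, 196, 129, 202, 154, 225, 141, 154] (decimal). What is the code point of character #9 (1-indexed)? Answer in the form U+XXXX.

U+0101

Offset 0: leading byte 0xEA = 11101010 → 3-byte char #1 = EA 86 81.
Offset 3: leading byte 0x26 = 00100110 → 1-byte char #2 = 26.
Offset 4: leading byte 0xEB = 11101011 → 3-byte char #3 = EB 9A BF.
Offset 7: leading byte 0xE0 = 11100000 → 3-byte char #4 = E0 B8 BA.
Offset 10: leading byte 0xE1 = 11100001 → 3-byte char #5 = E1 8F B2.
Offset 13: leading byte 0xE6 = 11100110 → 3-byte char #6 = E6 BE A6.
Offset 16: leading byte 0xEF = 11101111 → 3-byte char #7 = EF 83 92.
Offset 19: leading byte 0xE2 = 11100010 → 3-byte char #8 = E2 97 82.
Offset 22: leading byte 0xC4 = 11000100 → 2-byte char #9 = C4 81.
Leading byte 0xC4 = 11000100 matches 110xxxxx → 2-byte sequence.
Byte 1: 0xC4 = 11000100, payload 00100 (5 bits).
Byte 2: 0x81 = 10000001 (10xxxxxx ✓), payload 000001.
Concatenate: 00100000001 = 0x101 (11 bits → U+0101).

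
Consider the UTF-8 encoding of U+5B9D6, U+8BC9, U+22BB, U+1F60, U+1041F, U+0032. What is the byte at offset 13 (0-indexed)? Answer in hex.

U+5B9D6 → 4-byte form F1 9B A7 96 at offsets 0–3.
U+8BC9 → 3-byte form E8 AF 89 at offsets 4–6.
U+22BB → 3-byte form E2 8A BB at offsets 7–9.
U+1F60 → 3-byte form E1 BD A0 at offsets 10–12.
U+1041F → 4-byte form F0 90 90 9F at offsets 13–16.
Offset 13 falls in char 5's range; it's byte 1 of F0 90 90 9F = 0xF0.

0xF0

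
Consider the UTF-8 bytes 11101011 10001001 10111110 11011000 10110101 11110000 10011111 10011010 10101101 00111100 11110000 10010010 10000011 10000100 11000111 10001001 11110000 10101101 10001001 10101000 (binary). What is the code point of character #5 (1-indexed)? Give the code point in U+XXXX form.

Offset 0: leading byte 0xEB = 11101011 → 3-byte char #1 = EB 89 BE.
Offset 3: leading byte 0xD8 = 11011000 → 2-byte char #2 = D8 B5.
Offset 5: leading byte 0xF0 = 11110000 → 4-byte char #3 = F0 9F 9A AD.
Offset 9: leading byte 0x3C = 00111100 → 1-byte char #4 = 3C.
Offset 10: leading byte 0xF0 = 11110000 → 4-byte char #5 = F0 92 83 84.
Leading byte 0xF0 = 11110000 matches 11110xxx → 4-byte sequence.
Byte 1: 0xF0 = 11110000, payload 000 (3 bits).
Byte 2: 0x92 = 10010010 (10xxxxxx ✓), payload 010010.
Byte 3: 0x83 = 10000011 (10xxxxxx ✓), payload 000011.
Byte 4: 0x84 = 10000100 (10xxxxxx ✓), payload 000100.
Concatenate: 000010010000011000100 = 0x120C4 (21 bits → U+120C4).

U+120C4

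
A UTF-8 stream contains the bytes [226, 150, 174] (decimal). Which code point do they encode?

Leading byte 0xE2 = 11100010 matches 1110xxxx → 3-byte sequence.
Byte 1: 0xE2 = 11100010, payload 0010 (4 bits).
Byte 2: 0x96 = 10010110 (10xxxxxx ✓), payload 010110.
Byte 3: 0xAE = 10101110 (10xxxxxx ✓), payload 101110.
Concatenate: 0010010110101110 = 0x25AE (16 bits → U+25AE).

U+25AE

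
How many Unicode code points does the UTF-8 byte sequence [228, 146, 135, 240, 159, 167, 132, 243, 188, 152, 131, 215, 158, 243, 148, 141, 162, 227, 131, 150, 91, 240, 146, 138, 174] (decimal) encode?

Byte at offset 0: 0xE4 = 11100100 → 3-byte char (#1). Advance 3.
Byte at offset 3: 0xF0 = 11110000 → 4-byte char (#2). Advance 4.
Byte at offset 7: 0xF3 = 11110011 → 4-byte char (#3). Advance 4.
Byte at offset 11: 0xD7 = 11010111 → 2-byte char (#4). Advance 2.
Byte at offset 13: 0xF3 = 11110011 → 4-byte char (#5). Advance 4.
Byte at offset 17: 0xE3 = 11100011 → 3-byte char (#6). Advance 3.
Byte at offset 20: 0x5B = 01011011 → 1-byte char (#7). Advance 1.
Byte at offset 21: 0xF0 = 11110000 → 4-byte char (#8). Advance 4.
Reached end at offset 25 after 8 code points.

8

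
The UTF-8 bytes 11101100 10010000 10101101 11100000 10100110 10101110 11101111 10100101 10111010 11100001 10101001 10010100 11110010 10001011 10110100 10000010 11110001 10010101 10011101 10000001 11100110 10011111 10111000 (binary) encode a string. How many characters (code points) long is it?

7

Byte at offset 0: 0xEC = 11101100 → 3-byte char (#1). Advance 3.
Byte at offset 3: 0xE0 = 11100000 → 3-byte char (#2). Advance 3.
Byte at offset 6: 0xEF = 11101111 → 3-byte char (#3). Advance 3.
Byte at offset 9: 0xE1 = 11100001 → 3-byte char (#4). Advance 3.
Byte at offset 12: 0xF2 = 11110010 → 4-byte char (#5). Advance 4.
Byte at offset 16: 0xF1 = 11110001 → 4-byte char (#6). Advance 4.
Byte at offset 20: 0xE6 = 11100110 → 3-byte char (#7). Advance 3.
Reached end at offset 23 after 7 code points.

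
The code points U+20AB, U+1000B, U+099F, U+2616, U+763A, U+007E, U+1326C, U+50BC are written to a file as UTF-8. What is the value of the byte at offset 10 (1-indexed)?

0x9F

1-indexed offset 10 is 0-indexed offset 9.
U+20AB → 3-byte form E2 82 AB at offsets 0–2.
U+1000B → 4-byte form F0 90 80 8B at offsets 3–6.
U+099F → 3-byte form E0 A6 9F at offsets 7–9.
Offset 9 falls in char 3's range; it's byte 3 of E0 A6 9F = 0x9F.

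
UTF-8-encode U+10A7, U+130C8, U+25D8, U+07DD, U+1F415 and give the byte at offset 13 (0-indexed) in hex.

0x9F

U+10A7 → 3-byte form E1 82 A7 at offsets 0–2.
U+130C8 → 4-byte form F0 93 83 88 at offsets 3–6.
U+25D8 → 3-byte form E2 97 98 at offsets 7–9.
U+07DD → 2-byte form DF 9D at offsets 10–11.
U+1F415 → 4-byte form F0 9F 90 95 at offsets 12–15.
Offset 13 falls in char 5's range; it's byte 2 of F0 9F 90 95 = 0x9F.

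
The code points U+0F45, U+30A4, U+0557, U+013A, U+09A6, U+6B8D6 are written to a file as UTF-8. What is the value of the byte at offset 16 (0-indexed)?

0x96

U+0F45 → 3-byte form E0 BD 85 at offsets 0–2.
U+30A4 → 3-byte form E3 82 A4 at offsets 3–5.
U+0557 → 2-byte form D5 97 at offsets 6–7.
U+013A → 2-byte form C4 BA at offsets 8–9.
U+09A6 → 3-byte form E0 A6 A6 at offsets 10–12.
U+6B8D6 → 4-byte form F1 AB A3 96 at offsets 13–16.
Offset 16 falls in char 6's range; it's byte 4 of F1 AB A3 96 = 0x96.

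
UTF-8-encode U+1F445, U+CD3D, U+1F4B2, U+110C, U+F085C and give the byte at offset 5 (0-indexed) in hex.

U+1F445 → 4-byte form F0 9F 91 85 at offsets 0–3.
U+CD3D → 3-byte form EC B4 BD at offsets 4–6.
Offset 5 falls in char 2's range; it's byte 2 of EC B4 BD = 0xB4.

0xB4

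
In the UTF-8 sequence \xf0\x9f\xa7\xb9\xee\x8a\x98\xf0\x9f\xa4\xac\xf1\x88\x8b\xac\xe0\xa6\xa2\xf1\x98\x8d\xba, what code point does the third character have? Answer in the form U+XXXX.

Offset 0: leading byte 0xF0 = 11110000 → 4-byte char #1 = F0 9F A7 B9.
Offset 4: leading byte 0xEE = 11101110 → 3-byte char #2 = EE 8A 98.
Offset 7: leading byte 0xF0 = 11110000 → 4-byte char #3 = F0 9F A4 AC.
Leading byte 0xF0 = 11110000 matches 11110xxx → 4-byte sequence.
Byte 1: 0xF0 = 11110000, payload 000 (3 bits).
Byte 2: 0x9F = 10011111 (10xxxxxx ✓), payload 011111.
Byte 3: 0xA4 = 10100100 (10xxxxxx ✓), payload 100100.
Byte 4: 0xAC = 10101100 (10xxxxxx ✓), payload 101100.
Concatenate: 000011111100100101100 = 0x1F92C (21 bits → U+1F92C).

U+1F92C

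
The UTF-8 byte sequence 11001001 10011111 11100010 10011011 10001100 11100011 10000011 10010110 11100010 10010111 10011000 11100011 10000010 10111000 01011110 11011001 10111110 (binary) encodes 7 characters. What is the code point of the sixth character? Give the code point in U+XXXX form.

Offset 0: leading byte 0xC9 = 11001001 → 2-byte char #1 = C9 9F.
Offset 2: leading byte 0xE2 = 11100010 → 3-byte char #2 = E2 9B 8C.
Offset 5: leading byte 0xE3 = 11100011 → 3-byte char #3 = E3 83 96.
Offset 8: leading byte 0xE2 = 11100010 → 3-byte char #4 = E2 97 98.
Offset 11: leading byte 0xE3 = 11100011 → 3-byte char #5 = E3 82 B8.
Offset 14: leading byte 0x5E = 01011110 → 1-byte char #6 = 5E.
Leading byte 0x5E = 01011110 matches 0xxxxxxx → 1-byte sequence.
Byte 1: 0x5E = 01011110, payload 1011110 (7 bits).
Concatenate: 1011110 = 0x5E (7 bits → U+005E).

U+005E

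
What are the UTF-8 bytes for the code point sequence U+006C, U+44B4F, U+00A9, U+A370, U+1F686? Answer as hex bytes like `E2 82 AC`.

6C F1 84 AD 8F C2 A9 EA 8D B0 F0 9F 9A 86

U+006C: 1-byte form → 6C.
U+44B4F: 4-byte form → F1 84 AD 8F.
U+00A9: 2-byte form → C2 A9.
U+A370: 3-byte form → EA 8D B0.
U+1F686: 4-byte form → F0 9F 9A 86.
Concatenated (14 bytes): 6C F1 84 AD 8F C2 A9 EA 8D B0 F0 9F 9A 86.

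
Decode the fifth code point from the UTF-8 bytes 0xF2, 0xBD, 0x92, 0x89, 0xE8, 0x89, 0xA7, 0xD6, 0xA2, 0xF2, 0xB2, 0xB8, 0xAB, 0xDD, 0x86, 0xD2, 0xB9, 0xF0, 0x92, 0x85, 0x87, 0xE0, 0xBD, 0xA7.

U+0746

Offset 0: leading byte 0xF2 = 11110010 → 4-byte char #1 = F2 BD 92 89.
Offset 4: leading byte 0xE8 = 11101000 → 3-byte char #2 = E8 89 A7.
Offset 7: leading byte 0xD6 = 11010110 → 2-byte char #3 = D6 A2.
Offset 9: leading byte 0xF2 = 11110010 → 4-byte char #4 = F2 B2 B8 AB.
Offset 13: leading byte 0xDD = 11011101 → 2-byte char #5 = DD 86.
Leading byte 0xDD = 11011101 matches 110xxxxx → 2-byte sequence.
Byte 1: 0xDD = 11011101, payload 11101 (5 bits).
Byte 2: 0x86 = 10000110 (10xxxxxx ✓), payload 000110.
Concatenate: 11101000110 = 0x746 (11 bits → U+0746).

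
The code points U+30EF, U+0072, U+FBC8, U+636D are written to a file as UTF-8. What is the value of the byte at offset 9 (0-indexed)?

0xAD

U+30EF → 3-byte form E3 83 AF at offsets 0–2.
U+0072 → 1-byte form 72 at offsets 3–3.
U+FBC8 → 3-byte form EF AF 88 at offsets 4–6.
U+636D → 3-byte form E6 8D AD at offsets 7–9.
Offset 9 falls in char 4's range; it's byte 3 of E6 8D AD = 0xAD.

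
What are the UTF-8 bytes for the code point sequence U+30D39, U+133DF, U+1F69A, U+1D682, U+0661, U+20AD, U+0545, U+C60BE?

F0 B0 B4 B9 F0 93 8F 9F F0 9F 9A 9A F0 9D 9A 82 D9 A1 E2 82 AD D5 85 F3 86 82 BE

U+30D39: 4-byte form → F0 B0 B4 B9.
U+133DF: 4-byte form → F0 93 8F 9F.
U+1F69A: 4-byte form → F0 9F 9A 9A.
U+1D682: 4-byte form → F0 9D 9A 82.
U+0661: 2-byte form → D9 A1.
U+20AD: 3-byte form → E2 82 AD.
U+0545: 2-byte form → D5 85.
U+C60BE: 4-byte form → F3 86 82 BE.
Concatenated (27 bytes): F0 B0 B4 B9 F0 93 8F 9F F0 9F 9A 9A F0 9D 9A 82 D9 A1 E2 82 AD D5 85 F3 86 82 BE.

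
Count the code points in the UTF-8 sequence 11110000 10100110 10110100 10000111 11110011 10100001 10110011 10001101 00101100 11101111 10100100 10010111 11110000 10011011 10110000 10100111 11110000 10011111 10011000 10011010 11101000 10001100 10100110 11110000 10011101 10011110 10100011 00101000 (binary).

9

Byte at offset 0: 0xF0 = 11110000 → 4-byte char (#1). Advance 4.
Byte at offset 4: 0xF3 = 11110011 → 4-byte char (#2). Advance 4.
Byte at offset 8: 0x2C = 00101100 → 1-byte char (#3). Advance 1.
Byte at offset 9: 0xEF = 11101111 → 3-byte char (#4). Advance 3.
Byte at offset 12: 0xF0 = 11110000 → 4-byte char (#5). Advance 4.
Byte at offset 16: 0xF0 = 11110000 → 4-byte char (#6). Advance 4.
Byte at offset 20: 0xE8 = 11101000 → 3-byte char (#7). Advance 3.
Byte at offset 23: 0xF0 = 11110000 → 4-byte char (#8). Advance 4.
Byte at offset 27: 0x28 = 00101000 → 1-byte char (#9). Advance 1.
Reached end at offset 28 after 9 code points.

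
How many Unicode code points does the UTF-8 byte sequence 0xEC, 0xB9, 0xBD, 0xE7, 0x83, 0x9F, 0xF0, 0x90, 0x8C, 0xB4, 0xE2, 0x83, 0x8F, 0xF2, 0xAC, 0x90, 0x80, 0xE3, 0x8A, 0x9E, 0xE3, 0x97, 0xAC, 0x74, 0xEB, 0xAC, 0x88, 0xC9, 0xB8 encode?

Byte at offset 0: 0xEC = 11101100 → 3-byte char (#1). Advance 3.
Byte at offset 3: 0xE7 = 11100111 → 3-byte char (#2). Advance 3.
Byte at offset 6: 0xF0 = 11110000 → 4-byte char (#3). Advance 4.
Byte at offset 10: 0xE2 = 11100010 → 3-byte char (#4). Advance 3.
Byte at offset 13: 0xF2 = 11110010 → 4-byte char (#5). Advance 4.
Byte at offset 17: 0xE3 = 11100011 → 3-byte char (#6). Advance 3.
Byte at offset 20: 0xE3 = 11100011 → 3-byte char (#7). Advance 3.
Byte at offset 23: 0x74 = 01110100 → 1-byte char (#8). Advance 1.
Byte at offset 24: 0xEB = 11101011 → 3-byte char (#9). Advance 3.
Byte at offset 27: 0xC9 = 11001001 → 2-byte char (#10). Advance 2.
Reached end at offset 29 after 10 code points.

10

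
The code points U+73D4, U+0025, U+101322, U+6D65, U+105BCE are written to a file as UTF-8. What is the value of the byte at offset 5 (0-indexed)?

0x81

U+73D4 → 3-byte form E7 8F 94 at offsets 0–2.
U+0025 → 1-byte form 25 at offsets 3–3.
U+101322 → 4-byte form F4 81 8C A2 at offsets 4–7.
Offset 5 falls in char 3's range; it's byte 2 of F4 81 8C A2 = 0x81.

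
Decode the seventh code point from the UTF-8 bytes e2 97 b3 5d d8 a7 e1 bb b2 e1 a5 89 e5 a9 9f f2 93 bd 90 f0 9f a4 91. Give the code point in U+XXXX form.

U+93F50

Offset 0: leading byte 0xE2 = 11100010 → 3-byte char #1 = E2 97 B3.
Offset 3: leading byte 0x5D = 01011101 → 1-byte char #2 = 5D.
Offset 4: leading byte 0xD8 = 11011000 → 2-byte char #3 = D8 A7.
Offset 6: leading byte 0xE1 = 11100001 → 3-byte char #4 = E1 BB B2.
Offset 9: leading byte 0xE1 = 11100001 → 3-byte char #5 = E1 A5 89.
Offset 12: leading byte 0xE5 = 11100101 → 3-byte char #6 = E5 A9 9F.
Offset 15: leading byte 0xF2 = 11110010 → 4-byte char #7 = F2 93 BD 90.
Leading byte 0xF2 = 11110010 matches 11110xxx → 4-byte sequence.
Byte 1: 0xF2 = 11110010, payload 010 (3 bits).
Byte 2: 0x93 = 10010011 (10xxxxxx ✓), payload 010011.
Byte 3: 0xBD = 10111101 (10xxxxxx ✓), payload 111101.
Byte 4: 0x90 = 10010000 (10xxxxxx ✓), payload 010000.
Concatenate: 010010011111101010000 = 0x93F50 (21 bits → U+93F50).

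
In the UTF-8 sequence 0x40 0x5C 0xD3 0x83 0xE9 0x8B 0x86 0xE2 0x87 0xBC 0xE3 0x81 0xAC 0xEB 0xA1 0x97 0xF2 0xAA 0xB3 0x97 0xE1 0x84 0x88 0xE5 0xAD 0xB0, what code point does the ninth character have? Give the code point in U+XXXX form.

U+1108

Offset 0: leading byte 0x40 = 01000000 → 1-byte char #1 = 40.
Offset 1: leading byte 0x5C = 01011100 → 1-byte char #2 = 5C.
Offset 2: leading byte 0xD3 = 11010011 → 2-byte char #3 = D3 83.
Offset 4: leading byte 0xE9 = 11101001 → 3-byte char #4 = E9 8B 86.
Offset 7: leading byte 0xE2 = 11100010 → 3-byte char #5 = E2 87 BC.
Offset 10: leading byte 0xE3 = 11100011 → 3-byte char #6 = E3 81 AC.
Offset 13: leading byte 0xEB = 11101011 → 3-byte char #7 = EB A1 97.
Offset 16: leading byte 0xF2 = 11110010 → 4-byte char #8 = F2 AA B3 97.
Offset 20: leading byte 0xE1 = 11100001 → 3-byte char #9 = E1 84 88.
Leading byte 0xE1 = 11100001 matches 1110xxxx → 3-byte sequence.
Byte 1: 0xE1 = 11100001, payload 0001 (4 bits).
Byte 2: 0x84 = 10000100 (10xxxxxx ✓), payload 000100.
Byte 3: 0x88 = 10001000 (10xxxxxx ✓), payload 001000.
Concatenate: 0001000100001000 = 0x1108 (16 bits → U+1108).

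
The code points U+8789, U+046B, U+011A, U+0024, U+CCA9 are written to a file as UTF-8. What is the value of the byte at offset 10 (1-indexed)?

1-indexed offset 10 is 0-indexed offset 9.
U+8789 → 3-byte form E8 9E 89 at offsets 0–2.
U+046B → 2-byte form D1 AB at offsets 3–4.
U+011A → 2-byte form C4 9A at offsets 5–6.
U+0024 → 1-byte form 24 at offsets 7–7.
U+CCA9 → 3-byte form EC B2 A9 at offsets 8–10.
Offset 9 falls in char 5's range; it's byte 2 of EC B2 A9 = 0xB2.

0xB2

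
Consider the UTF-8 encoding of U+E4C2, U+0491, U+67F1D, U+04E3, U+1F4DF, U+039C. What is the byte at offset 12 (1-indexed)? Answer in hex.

1-indexed offset 12 is 0-indexed offset 11.
U+E4C2 → 3-byte form EE 93 82 at offsets 0–2.
U+0491 → 2-byte form D2 91 at offsets 3–4.
U+67F1D → 4-byte form F1 A7 BC 9D at offsets 5–8.
U+04E3 → 2-byte form D3 A3 at offsets 9–10.
U+1F4DF → 4-byte form F0 9F 93 9F at offsets 11–14.
Offset 11 falls in char 5's range; it's byte 1 of F0 9F 93 9F = 0xF0.

0xF0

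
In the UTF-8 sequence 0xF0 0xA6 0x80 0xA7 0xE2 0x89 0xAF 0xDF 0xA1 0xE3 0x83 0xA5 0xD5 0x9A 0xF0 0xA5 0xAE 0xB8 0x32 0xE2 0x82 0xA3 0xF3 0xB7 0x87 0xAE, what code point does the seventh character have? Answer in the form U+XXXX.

U+0032

Offset 0: leading byte 0xF0 = 11110000 → 4-byte char #1 = F0 A6 80 A7.
Offset 4: leading byte 0xE2 = 11100010 → 3-byte char #2 = E2 89 AF.
Offset 7: leading byte 0xDF = 11011111 → 2-byte char #3 = DF A1.
Offset 9: leading byte 0xE3 = 11100011 → 3-byte char #4 = E3 83 A5.
Offset 12: leading byte 0xD5 = 11010101 → 2-byte char #5 = D5 9A.
Offset 14: leading byte 0xF0 = 11110000 → 4-byte char #6 = F0 A5 AE B8.
Offset 18: leading byte 0x32 = 00110010 → 1-byte char #7 = 32.
Leading byte 0x32 = 00110010 matches 0xxxxxxx → 1-byte sequence.
Byte 1: 0x32 = 00110010, payload 0110010 (7 bits).
Concatenate: 0110010 = 0x32 (7 bits → U+0032).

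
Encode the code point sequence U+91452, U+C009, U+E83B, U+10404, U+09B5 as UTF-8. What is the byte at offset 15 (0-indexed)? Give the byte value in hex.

U+91452 → 4-byte form F2 91 91 92 at offsets 0–3.
U+C009 → 3-byte form EC 80 89 at offsets 4–6.
U+E83B → 3-byte form EE A0 BB at offsets 7–9.
U+10404 → 4-byte form F0 90 90 84 at offsets 10–13.
U+09B5 → 3-byte form E0 A6 B5 at offsets 14–16.
Offset 15 falls in char 5's range; it's byte 2 of E0 A6 B5 = 0xA6.

0xA6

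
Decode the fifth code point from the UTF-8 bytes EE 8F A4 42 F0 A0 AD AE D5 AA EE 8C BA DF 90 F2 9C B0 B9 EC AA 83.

U+E33A

Offset 0: leading byte 0xEE = 11101110 → 3-byte char #1 = EE 8F A4.
Offset 3: leading byte 0x42 = 01000010 → 1-byte char #2 = 42.
Offset 4: leading byte 0xF0 = 11110000 → 4-byte char #3 = F0 A0 AD AE.
Offset 8: leading byte 0xD5 = 11010101 → 2-byte char #4 = D5 AA.
Offset 10: leading byte 0xEE = 11101110 → 3-byte char #5 = EE 8C BA.
Leading byte 0xEE = 11101110 matches 1110xxxx → 3-byte sequence.
Byte 1: 0xEE = 11101110, payload 1110 (4 bits).
Byte 2: 0x8C = 10001100 (10xxxxxx ✓), payload 001100.
Byte 3: 0xBA = 10111010 (10xxxxxx ✓), payload 111010.
Concatenate: 1110001100111010 = 0xE33A (16 bits → U+E33A).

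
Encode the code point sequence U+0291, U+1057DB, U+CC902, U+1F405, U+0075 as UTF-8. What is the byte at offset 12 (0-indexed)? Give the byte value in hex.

0x90

U+0291 → 2-byte form CA 91 at offsets 0–1.
U+1057DB → 4-byte form F4 85 9F 9B at offsets 2–5.
U+CC902 → 4-byte form F3 8C A4 82 at offsets 6–9.
U+1F405 → 4-byte form F0 9F 90 85 at offsets 10–13.
Offset 12 falls in char 4's range; it's byte 3 of F0 9F 90 85 = 0x90.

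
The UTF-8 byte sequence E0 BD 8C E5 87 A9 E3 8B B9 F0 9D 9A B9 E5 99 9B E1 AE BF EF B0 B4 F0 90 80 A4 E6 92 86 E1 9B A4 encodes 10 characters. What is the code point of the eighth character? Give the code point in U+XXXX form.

U+10024

Offset 0: leading byte 0xE0 = 11100000 → 3-byte char #1 = E0 BD 8C.
Offset 3: leading byte 0xE5 = 11100101 → 3-byte char #2 = E5 87 A9.
Offset 6: leading byte 0xE3 = 11100011 → 3-byte char #3 = E3 8B B9.
Offset 9: leading byte 0xF0 = 11110000 → 4-byte char #4 = F0 9D 9A B9.
Offset 13: leading byte 0xE5 = 11100101 → 3-byte char #5 = E5 99 9B.
Offset 16: leading byte 0xE1 = 11100001 → 3-byte char #6 = E1 AE BF.
Offset 19: leading byte 0xEF = 11101111 → 3-byte char #7 = EF B0 B4.
Offset 22: leading byte 0xF0 = 11110000 → 4-byte char #8 = F0 90 80 A4.
Leading byte 0xF0 = 11110000 matches 11110xxx → 4-byte sequence.
Byte 1: 0xF0 = 11110000, payload 000 (3 bits).
Byte 2: 0x90 = 10010000 (10xxxxxx ✓), payload 010000.
Byte 3: 0x80 = 10000000 (10xxxxxx ✓), payload 000000.
Byte 4: 0xA4 = 10100100 (10xxxxxx ✓), payload 100100.
Concatenate: 000010000000000100100 = 0x10024 (21 bits → U+10024).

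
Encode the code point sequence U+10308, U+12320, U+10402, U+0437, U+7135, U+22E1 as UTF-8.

F0 90 8C 88 F0 92 8C A0 F0 90 90 82 D0 B7 E7 84 B5 E2 8B A1

U+10308: 4-byte form → F0 90 8C 88.
U+12320: 4-byte form → F0 92 8C A0.
U+10402: 4-byte form → F0 90 90 82.
U+0437: 2-byte form → D0 B7.
U+7135: 3-byte form → E7 84 B5.
U+22E1: 3-byte form → E2 8B A1.
Concatenated (20 bytes): F0 90 8C 88 F0 92 8C A0 F0 90 90 82 D0 B7 E7 84 B5 E2 8B A1.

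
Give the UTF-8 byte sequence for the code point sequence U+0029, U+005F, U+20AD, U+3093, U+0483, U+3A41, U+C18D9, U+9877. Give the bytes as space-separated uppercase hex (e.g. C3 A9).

U+0029: 1-byte form → 29.
U+005F: 1-byte form → 5F.
U+20AD: 3-byte form → E2 82 AD.
U+3093: 3-byte form → E3 82 93.
U+0483: 2-byte form → D2 83.
U+3A41: 3-byte form → E3 A9 81.
U+C18D9: 4-byte form → F3 81 A3 99.
U+9877: 3-byte form → E9 A1 B7.
Concatenated (20 bytes): 29 5F E2 82 AD E3 82 93 D2 83 E3 A9 81 F3 81 A3 99 E9 A1 B7.

29 5F E2 82 AD E3 82 93 D2 83 E3 A9 81 F3 81 A3 99 E9 A1 B7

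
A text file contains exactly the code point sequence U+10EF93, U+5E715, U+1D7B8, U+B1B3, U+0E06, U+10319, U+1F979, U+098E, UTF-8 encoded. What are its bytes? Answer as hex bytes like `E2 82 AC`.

U+10EF93: 4-byte form → F4 8E BE 93.
U+5E715: 4-byte form → F1 9E 9C 95.
U+1D7B8: 4-byte form → F0 9D 9E B8.
U+B1B3: 3-byte form → EB 86 B3.
U+0E06: 3-byte form → E0 B8 86.
U+10319: 4-byte form → F0 90 8C 99.
U+1F979: 4-byte form → F0 9F A5 B9.
U+098E: 3-byte form → E0 A6 8E.
Concatenated (29 bytes): F4 8E BE 93 F1 9E 9C 95 F0 9D 9E B8 EB 86 B3 E0 B8 86 F0 90 8C 99 F0 9F A5 B9 E0 A6 8E.

F4 8E BE 93 F1 9E 9C 95 F0 9D 9E B8 EB 86 B3 E0 B8 86 F0 90 8C 99 F0 9F A5 B9 E0 A6 8E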